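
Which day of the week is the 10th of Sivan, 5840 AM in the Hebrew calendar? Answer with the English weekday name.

Tuesday

In the Gregorian calendar this is 28 May 2080 (JDN 2480913).
Since JDN mod 7 = 1 (0 = Monday), the day is Tuesday.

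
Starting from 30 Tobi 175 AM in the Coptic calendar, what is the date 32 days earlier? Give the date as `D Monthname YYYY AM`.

28 Koiak 175 AM

Counting 32 days back from JDN 1888732 reaches JDN 1888700, which is 28 Koiak 175 AM.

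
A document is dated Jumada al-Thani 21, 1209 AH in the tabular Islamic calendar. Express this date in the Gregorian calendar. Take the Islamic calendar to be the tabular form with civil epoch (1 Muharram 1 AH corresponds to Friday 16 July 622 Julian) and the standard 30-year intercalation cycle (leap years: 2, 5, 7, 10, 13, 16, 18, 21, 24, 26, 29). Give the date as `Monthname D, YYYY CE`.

January 13, 1795 CE

Julian Day Number of the source date = 2376683.
Converting JDN 2376683 to the Gregorian calendar gives 13 January 1795 CE.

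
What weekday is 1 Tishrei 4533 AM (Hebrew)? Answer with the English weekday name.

Thursday

Equivalently 7 September 772 Gregorian, JDN 2003277.
JDN 2003277 mod 7 = 3, and JDN 0 was a Monday, so this is a Thursday.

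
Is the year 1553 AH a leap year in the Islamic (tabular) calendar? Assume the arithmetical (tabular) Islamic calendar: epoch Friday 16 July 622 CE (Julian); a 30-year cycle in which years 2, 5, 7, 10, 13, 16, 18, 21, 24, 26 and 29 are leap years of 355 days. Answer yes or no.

no

Year 1553 AH is year 23 of its 30-year cycle; leap positions are 2, 5, 7, 10, 13, 16, 18, 21, 24, 26, 29, so it is a common year (354 days).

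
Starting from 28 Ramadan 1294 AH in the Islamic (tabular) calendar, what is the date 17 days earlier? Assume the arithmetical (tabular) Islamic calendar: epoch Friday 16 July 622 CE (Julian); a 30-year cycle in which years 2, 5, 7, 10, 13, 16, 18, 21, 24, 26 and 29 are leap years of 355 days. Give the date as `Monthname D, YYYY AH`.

JDN of 28 Ramadan 1294 AH = 2406899.
2406899 − 17 = 2406882.
JDN 2406882 in the tabular Islamic calendar is Ramadan 11, 1294 AH.

Ramadan 11, 1294 AH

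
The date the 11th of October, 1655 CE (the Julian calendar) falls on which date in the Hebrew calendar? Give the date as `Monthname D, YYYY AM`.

Tishrei 20, 5416 AM

Both dates share Julian Day Number 2325830; in the Hebrew calendar that is 20 Tishrei 5416 AM.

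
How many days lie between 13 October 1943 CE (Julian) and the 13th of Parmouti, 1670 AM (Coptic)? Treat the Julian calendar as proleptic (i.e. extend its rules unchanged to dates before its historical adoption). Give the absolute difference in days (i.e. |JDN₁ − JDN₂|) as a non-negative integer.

First date → JDN 2431024; second date → JDN 2434854.
The interval is |2431024 − 2434854| = 3830 days.

3830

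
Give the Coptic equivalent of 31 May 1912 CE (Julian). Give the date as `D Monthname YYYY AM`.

6 Paoni 1628 AM

Both dates share Julian Day Number 2419567; in the Coptic calendar that is 6 Paoni 1628 AM.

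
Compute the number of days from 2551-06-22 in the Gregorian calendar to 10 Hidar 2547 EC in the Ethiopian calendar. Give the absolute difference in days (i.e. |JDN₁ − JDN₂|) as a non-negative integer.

1250

First date → JDN 2652966; second date → JDN 2654216.
The interval is |2652966 − 2654216| = 1250 days.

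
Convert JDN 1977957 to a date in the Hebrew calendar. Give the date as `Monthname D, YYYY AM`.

The proleptic Gregorian equivalent of JDN 1977957 is 13 May 703.
In the Hebrew calendar that day is Iyar 17, 4463 AM.

Iyar 17, 4463 AM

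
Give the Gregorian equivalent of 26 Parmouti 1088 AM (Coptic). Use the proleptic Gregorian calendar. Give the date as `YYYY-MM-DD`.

1372-04-29

Julian Day Number of the source date = 2222292.
Converting JDN 2222292 to the Gregorian calendar gives 29 April 1372 CE.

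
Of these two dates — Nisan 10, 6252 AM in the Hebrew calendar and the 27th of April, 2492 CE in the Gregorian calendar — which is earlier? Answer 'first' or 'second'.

first

Converting both to JDN: 2631342 vs 2631362; the smaller is the first.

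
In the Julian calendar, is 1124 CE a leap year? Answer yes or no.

yes

1124 mod 4 = 0, so it is a leap year in the Julian calendar.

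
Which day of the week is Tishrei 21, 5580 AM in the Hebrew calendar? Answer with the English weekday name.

In the Gregorian calendar this is 10 October 1819 (JDN 2385718).
Since JDN mod 7 = 6 (0 = Monday), the day is Sunday.

Sunday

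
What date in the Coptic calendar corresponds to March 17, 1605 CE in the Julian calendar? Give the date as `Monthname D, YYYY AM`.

Both dates share Julian Day Number 2307360; in the Coptic calendar that is 21 Paremhat 1321 AM.

Paremhat 21, 1321 AM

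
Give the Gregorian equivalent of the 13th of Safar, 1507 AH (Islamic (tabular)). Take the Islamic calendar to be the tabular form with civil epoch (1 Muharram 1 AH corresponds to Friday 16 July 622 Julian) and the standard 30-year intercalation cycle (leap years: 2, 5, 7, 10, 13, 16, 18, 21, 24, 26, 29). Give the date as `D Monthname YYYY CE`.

Julian Day Number of the source date = 2482158.
Converting JDN 2482158 to the Gregorian calendar gives 25 October 2083 CE.

25 October 2083 CE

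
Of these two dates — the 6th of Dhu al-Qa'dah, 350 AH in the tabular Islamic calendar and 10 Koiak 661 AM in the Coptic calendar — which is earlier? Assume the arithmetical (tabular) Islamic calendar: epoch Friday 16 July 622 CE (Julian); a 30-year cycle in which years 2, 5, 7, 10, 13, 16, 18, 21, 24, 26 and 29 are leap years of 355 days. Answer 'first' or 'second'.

second

First date → JDN 2072414; second date → JDN 2066194.
JDN 2066194 < JDN 2072414, so the second date is earlier.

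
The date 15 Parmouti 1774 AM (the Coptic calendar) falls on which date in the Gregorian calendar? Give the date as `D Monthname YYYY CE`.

23 April 2058 CE

Julian Day Number of the source date = 2472842.
Converting JDN 2472842 to the Gregorian calendar gives 23 April 2058 CE.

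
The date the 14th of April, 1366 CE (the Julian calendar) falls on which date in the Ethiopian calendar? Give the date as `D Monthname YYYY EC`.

Julian Day Number of the source date = 2220093.
Converting JDN 2220093 to the Ethiopian calendar gives 19 Miyazya 1358 EC.

19 Miyazya 1358 EC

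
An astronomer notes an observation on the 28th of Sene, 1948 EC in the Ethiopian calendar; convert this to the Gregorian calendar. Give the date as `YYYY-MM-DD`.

Both dates share Julian Day Number 2435660; in the Gregorian calendar that is 5 July 1956 CE.

1956-07-05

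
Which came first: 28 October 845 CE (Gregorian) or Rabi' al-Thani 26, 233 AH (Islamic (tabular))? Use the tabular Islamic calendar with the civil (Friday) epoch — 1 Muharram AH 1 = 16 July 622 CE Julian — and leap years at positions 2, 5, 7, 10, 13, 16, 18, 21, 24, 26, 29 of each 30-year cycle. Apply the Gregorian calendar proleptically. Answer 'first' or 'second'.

The two dates have Julian Day Numbers 2029991 and 2030767 respectively.
Since 2029991 < 2030767, the first date comes first.

first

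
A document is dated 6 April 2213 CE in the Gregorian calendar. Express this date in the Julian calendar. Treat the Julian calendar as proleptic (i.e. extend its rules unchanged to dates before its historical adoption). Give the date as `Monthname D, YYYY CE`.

For dates in this range the Gregorian date is 15 days ahead of the Julian.
6 April 2213 Gregorian − 15 days → 22 March 2213 Julian.

March 22, 2213 CE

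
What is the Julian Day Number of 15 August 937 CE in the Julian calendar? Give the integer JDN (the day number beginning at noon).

Equivalently 20 August 937 (proleptic Gregorian).
JDN 2299161 is 15 October 1582 CE (Gregorian); the target day is −235637 days from there, so JDN = 2063524.

2063524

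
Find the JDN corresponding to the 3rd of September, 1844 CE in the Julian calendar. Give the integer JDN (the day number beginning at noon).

2394825

In the Gregorian calendar the same day is 15 September 1844.
JDN 2400001 is 17 November 1858 CE (Gregorian), MJD 0; the target day is −5176 days from there, so JDN = 2394825.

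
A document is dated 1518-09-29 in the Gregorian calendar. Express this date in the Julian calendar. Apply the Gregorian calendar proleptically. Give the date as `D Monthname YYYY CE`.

At this point the Julian calendar is 10 days behind the Gregorian.
29 September 1518 Gregorian − 10 days → 19 September 1518 Julian.

19 September 1518 CE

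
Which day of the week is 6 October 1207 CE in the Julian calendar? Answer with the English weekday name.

Equivalently 13 October 1207 Gregorian, JDN 2162193.
Since JDN mod 7 = 5 (0 = Monday), the day is Saturday.

Saturday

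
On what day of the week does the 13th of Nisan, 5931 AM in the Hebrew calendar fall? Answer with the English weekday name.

Thursday

In the Gregorian calendar this is 18 April 2171 (JDN 2514109).
JDN 2514109 mod 7 = 3, and JDN 0 was a Monday, so this is a Thursday.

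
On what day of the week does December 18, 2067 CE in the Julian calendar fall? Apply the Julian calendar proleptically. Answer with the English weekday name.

Saturday

Equivalently 31 December 2067 Gregorian, JDN 2476381.
2476381 ≡ 5 (mod 7); counting from Monday = 0 gives Saturday.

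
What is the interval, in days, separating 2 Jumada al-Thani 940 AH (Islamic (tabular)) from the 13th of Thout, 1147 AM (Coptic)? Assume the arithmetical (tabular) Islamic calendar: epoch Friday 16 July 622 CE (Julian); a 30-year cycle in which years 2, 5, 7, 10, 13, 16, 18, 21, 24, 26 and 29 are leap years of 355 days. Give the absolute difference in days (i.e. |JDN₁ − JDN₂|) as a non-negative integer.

First date → JDN 2281339; second date → JDN 2243618.
The interval is |2281339 − 2243618| = 37721 days.

37721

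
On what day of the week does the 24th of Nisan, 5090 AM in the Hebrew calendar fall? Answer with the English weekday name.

Equivalently 22 April 1330 Gregorian, JDN 2206944.
2206944 ≡ 5 (mod 7); counting from Monday = 0 gives Saturday.

Saturday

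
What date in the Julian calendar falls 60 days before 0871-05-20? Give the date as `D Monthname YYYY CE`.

JDN of 0871-05-20 = 2039330.
2039330 − 60 = 2039270.
JDN 2039270 in the Julian calendar is 21 March 871 CE.

21 March 871 CE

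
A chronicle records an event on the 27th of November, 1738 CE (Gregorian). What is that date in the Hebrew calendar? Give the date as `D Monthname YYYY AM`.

15 Kislev 5499 AM

Both dates share Julian Day Number 2356182; in the Hebrew calendar that is 15 Kislev 5499 AM.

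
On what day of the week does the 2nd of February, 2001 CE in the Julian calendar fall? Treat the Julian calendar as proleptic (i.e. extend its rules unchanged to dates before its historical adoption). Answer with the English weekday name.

Thursday

This is JDN 2451956 (15 February 2001 Gregorian).
JDN 2451956 mod 7 = 3, and JDN 0 was a Monday, so this is a Thursday.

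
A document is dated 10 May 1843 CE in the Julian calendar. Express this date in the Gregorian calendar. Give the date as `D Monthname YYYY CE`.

22 May 1843 CE

The Julian–Gregorian offset here is 12 days (Julian trailing).
10 May 1843 Julian + 12 days → 22 May 1843 Gregorian.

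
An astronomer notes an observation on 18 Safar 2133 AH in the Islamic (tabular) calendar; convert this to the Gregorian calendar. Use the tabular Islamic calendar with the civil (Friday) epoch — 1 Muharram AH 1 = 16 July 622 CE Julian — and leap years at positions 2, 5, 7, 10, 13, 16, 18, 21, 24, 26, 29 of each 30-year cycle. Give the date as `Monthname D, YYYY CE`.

Julian Day Number of the source date = 2703997.
Converting JDN 2703997 to the Gregorian calendar gives 11 March 2691 CE.

March 11, 2691 CE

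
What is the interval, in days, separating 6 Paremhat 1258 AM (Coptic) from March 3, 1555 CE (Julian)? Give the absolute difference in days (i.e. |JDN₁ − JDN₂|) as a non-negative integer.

4749

JDN of the first date = 2284334.
JDN of the second date = 2289083.
|2289083 − 2284334| = 4749.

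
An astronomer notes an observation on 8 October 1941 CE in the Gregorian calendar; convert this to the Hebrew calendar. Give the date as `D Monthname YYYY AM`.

17 Tishrei 5702 AM

Both dates share Julian Day Number 2430276; in the Hebrew calendar that is 17 Tishrei 5702 AM.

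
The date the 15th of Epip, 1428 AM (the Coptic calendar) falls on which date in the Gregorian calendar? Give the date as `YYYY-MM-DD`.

1712-07-20

Julian Day Number of the source date = 2346556.
Converting JDN 2346556 to the Gregorian calendar gives 20 July 1712 CE.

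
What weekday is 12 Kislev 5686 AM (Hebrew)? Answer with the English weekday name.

In the Gregorian calendar this is 29 November 1925 (JDN 2424484).
Since JDN mod 7 = 6 (0 = Monday), the day is Sunday.

Sunday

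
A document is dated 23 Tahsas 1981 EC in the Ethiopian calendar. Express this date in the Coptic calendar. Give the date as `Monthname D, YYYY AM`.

Koiak 23, 1705 AM

Julian Day Number of the source date = 2447528.
Converting JDN 2447528 to the Coptic calendar gives 23 Koiak 1705 AM.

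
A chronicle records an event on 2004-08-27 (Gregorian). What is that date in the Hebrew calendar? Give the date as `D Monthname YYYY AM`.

10 Elul 5764 AM

Julian Day Number of the source date = 2453245.
Converting JDN 2453245 to the Hebrew calendar gives 10 Elul 5764 AM.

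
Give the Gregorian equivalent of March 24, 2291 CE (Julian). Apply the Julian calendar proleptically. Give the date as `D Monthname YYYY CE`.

For dates in this range the Gregorian date is 15 days ahead of the Julian.
24 March 2291 Julian + 15 days → 8 April 2291 Gregorian.

8 April 2291 CE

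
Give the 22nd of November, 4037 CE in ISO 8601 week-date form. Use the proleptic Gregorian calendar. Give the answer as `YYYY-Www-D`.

4037-W47-7

The weekday is Sunday (ISO weekday 7).
That Sunday belongs to ISO week 47 of ISO year 4037.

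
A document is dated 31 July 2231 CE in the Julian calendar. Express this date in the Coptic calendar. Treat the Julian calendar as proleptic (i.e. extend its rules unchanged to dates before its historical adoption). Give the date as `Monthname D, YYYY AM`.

Mesori 7, 1947 AM

The source date corresponds to 15 August 2231 in the Gregorian calendar (JDN 2536142).
That day falls on 7 Mesori 1947 AM in the Coptic calendar.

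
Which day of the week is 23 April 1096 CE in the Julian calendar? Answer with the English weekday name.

Wednesday

This is JDN 2121485 (29 April 1096 Gregorian).
JDN 2121485 mod 7 = 2, and JDN 0 was a Monday, so this is a Wednesday.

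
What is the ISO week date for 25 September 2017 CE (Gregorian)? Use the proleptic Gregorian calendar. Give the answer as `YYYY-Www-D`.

The weekday is Monday (ISO weekday 1).
That Monday belongs to ISO week 39 of ISO year 2017.

2017-W39-1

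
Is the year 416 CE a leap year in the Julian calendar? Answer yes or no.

416 mod 4 = 0, so it is a leap year in the Julian calendar.

yes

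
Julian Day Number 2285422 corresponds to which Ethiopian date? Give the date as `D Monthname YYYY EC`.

28 Yekatit 1537 EC

The proleptic Gregorian equivalent of JDN 2285422 is 4 March 1545.
In the Ethiopian calendar that day is 28 Yekatit 1537 EC.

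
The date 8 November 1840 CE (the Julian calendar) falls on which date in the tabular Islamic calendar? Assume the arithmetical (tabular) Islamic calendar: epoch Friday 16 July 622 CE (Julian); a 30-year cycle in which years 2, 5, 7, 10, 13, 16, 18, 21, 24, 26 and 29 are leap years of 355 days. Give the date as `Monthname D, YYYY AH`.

The source date corresponds to 20 November 1840 in the Gregorian calendar (JDN 2393430).
That day falls on 25 Ramadan 1256 AH in the tabular Islamic calendar.

Ramadan 25, 1256 AH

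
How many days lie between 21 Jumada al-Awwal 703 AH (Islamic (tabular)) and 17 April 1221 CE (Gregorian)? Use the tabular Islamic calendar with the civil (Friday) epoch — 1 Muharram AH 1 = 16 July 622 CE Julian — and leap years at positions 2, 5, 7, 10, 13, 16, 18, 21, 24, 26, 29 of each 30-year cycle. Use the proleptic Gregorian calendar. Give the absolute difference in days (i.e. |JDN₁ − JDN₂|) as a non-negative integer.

JDN of the first date = 2197343.
JDN of the second date = 2167128.
|2167128 − 2197343| = 30215.

30215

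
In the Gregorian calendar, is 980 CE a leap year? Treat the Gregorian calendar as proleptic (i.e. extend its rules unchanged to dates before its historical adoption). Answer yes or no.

980 is divisible by 4 and not by 100, so it is a leap year.

yes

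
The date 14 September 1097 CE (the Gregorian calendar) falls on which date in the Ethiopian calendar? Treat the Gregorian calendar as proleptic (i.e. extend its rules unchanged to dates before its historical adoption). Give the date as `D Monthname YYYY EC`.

11 Meskerem 1090 EC

Both dates share Julian Day Number 2121988; in the Ethiopian calendar that is 11 Meskerem 1090 EC.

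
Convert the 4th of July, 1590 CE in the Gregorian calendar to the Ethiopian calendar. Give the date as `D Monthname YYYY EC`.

30 Sene 1582 EC

Julian Day Number of the source date = 2301980.
Converting JDN 2301980 to the Ethiopian calendar gives 30 Sene 1582 EC.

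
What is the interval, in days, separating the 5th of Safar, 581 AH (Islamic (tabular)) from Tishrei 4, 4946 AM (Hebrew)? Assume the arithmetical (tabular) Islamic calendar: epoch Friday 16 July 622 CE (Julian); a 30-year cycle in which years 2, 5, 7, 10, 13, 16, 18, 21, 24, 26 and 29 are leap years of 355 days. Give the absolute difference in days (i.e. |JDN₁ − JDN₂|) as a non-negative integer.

JDN of the first date = 2154007.
JDN of the second date = 2154123.
|2154123 − 2154007| = 116.

116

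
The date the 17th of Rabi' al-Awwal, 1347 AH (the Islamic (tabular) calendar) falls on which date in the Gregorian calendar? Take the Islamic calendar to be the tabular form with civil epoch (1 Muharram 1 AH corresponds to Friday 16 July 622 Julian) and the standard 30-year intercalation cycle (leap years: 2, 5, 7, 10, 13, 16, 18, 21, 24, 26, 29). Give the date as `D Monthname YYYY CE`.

Julian Day Number of the source date = 2425493.
Converting JDN 2425493 to the Gregorian calendar gives 3 September 1928 CE.

3 September 1928 CE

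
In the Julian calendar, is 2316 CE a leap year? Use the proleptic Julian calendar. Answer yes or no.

yes

2316 mod 4 = 0, so it is a leap year in the Julian calendar.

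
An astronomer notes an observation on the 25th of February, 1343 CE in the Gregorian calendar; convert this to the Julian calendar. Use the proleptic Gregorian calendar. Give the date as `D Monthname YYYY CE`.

17 February 1343 CE

For dates in this range the Gregorian date is 8 days ahead of the Julian.
25 February 1343 Gregorian − 8 days → 17 February 1343 Julian.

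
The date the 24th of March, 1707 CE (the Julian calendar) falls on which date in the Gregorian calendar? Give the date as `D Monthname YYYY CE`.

For dates in this range the Gregorian date is 11 days ahead of the Julian.
24 March 1707 Julian + 11 days → 4 April 1707 Gregorian.

4 April 1707 CE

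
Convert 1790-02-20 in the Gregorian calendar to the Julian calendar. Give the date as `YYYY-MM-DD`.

At this point the Julian calendar is 11 days behind the Gregorian.
20 February 1790 Gregorian − 11 days → 9 February 1790 Julian.

1790-02-09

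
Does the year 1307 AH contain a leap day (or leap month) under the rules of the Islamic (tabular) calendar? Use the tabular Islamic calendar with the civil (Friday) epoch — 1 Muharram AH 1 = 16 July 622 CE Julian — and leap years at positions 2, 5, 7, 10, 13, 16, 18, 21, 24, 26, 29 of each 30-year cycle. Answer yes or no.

no

Year 1307 AH is year 17 of its 30-year cycle; leap positions are 2, 5, 7, 10, 13, 16, 18, 21, 24, 26, 29, so it is a common year (354 days).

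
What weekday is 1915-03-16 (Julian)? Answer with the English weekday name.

Monday

Equivalently 29 March 1915 Gregorian, JDN 2420586.
JDN 2420586 mod 7 = 0, and JDN 0 was a Monday, so this is a Monday.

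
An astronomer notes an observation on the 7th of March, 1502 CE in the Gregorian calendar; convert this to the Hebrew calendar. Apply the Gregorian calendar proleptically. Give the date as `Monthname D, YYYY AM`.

Adar 17, 5262 AM

Julian Day Number of the source date = 2269719.
Converting JDN 2269719 to the Hebrew calendar gives 17 Adar 5262 AM.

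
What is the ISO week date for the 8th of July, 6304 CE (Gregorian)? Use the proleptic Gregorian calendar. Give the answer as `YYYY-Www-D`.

The weekday is Friday (ISO weekday 5).
That Friday belongs to ISO week 27 of ISO year 6304.

6304-W27-5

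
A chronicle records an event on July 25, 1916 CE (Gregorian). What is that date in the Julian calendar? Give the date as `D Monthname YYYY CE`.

12 July 1916 CE

At this point the Julian calendar is 13 days behind the Gregorian.
25 July 1916 Gregorian − 13 days → 12 July 1916 Julian.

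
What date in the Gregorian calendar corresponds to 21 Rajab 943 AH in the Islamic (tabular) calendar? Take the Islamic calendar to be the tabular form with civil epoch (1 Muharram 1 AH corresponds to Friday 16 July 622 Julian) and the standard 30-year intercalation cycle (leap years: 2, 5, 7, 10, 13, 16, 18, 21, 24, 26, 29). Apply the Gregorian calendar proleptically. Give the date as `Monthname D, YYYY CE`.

January 13, 1537 CE

Julian Day Number of the source date = 2282450.
Converting JDN 2282450 to the Gregorian calendar gives 13 January 1537 CE.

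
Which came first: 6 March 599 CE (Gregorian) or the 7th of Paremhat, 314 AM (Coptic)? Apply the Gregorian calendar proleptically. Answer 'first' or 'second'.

The two dates have Julian Day Numbers 1939905 and 1939539 respectively.
Since 1939539 < 1939905, the second date comes first.

second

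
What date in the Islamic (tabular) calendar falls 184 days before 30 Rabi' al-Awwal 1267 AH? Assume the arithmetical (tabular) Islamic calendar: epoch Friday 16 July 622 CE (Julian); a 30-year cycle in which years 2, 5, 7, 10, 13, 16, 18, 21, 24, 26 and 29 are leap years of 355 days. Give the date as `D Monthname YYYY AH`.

Counting 184 days back from JDN 2397156 reaches JDN 2396972, which is 23 Ramadan 1266 AH.

23 Ramadan 1266 AH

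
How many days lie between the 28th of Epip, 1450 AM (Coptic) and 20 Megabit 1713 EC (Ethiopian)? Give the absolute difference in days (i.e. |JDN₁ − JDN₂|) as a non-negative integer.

First date → JDN 2354604; second date → JDN 2349728.
The interval is |2354604 − 2349728| = 4876 days.

4876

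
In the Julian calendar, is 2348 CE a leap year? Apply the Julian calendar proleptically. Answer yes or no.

yes

2348 mod 4 = 0, so it is a leap year in the Julian calendar.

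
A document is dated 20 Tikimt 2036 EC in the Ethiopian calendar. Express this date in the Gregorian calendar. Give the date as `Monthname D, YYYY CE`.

Julian Day Number of the source date = 2467554.
Converting JDN 2467554 to the Gregorian calendar gives 31 October 2043 CE.

October 31, 2043 CE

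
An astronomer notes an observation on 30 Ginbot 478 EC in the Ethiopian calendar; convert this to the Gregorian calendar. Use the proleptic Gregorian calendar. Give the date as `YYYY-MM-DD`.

0486-05-26

Julian Day Number of the source date = 1898714.
Converting JDN 1898714 to the Gregorian calendar gives 26 May 486 CE.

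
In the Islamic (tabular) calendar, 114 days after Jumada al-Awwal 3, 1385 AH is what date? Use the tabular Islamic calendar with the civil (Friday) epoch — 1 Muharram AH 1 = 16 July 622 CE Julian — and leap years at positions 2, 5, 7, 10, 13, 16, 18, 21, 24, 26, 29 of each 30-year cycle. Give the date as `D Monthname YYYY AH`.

The starting date is JDN 2439003; 2439003 + 114 = 2439117.
JDN 2439117 corresponds to 28 Sha'ban 1385 AH.

28 Sha'ban 1385 AH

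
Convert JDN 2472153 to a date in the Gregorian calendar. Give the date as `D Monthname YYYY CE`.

3 June 2056 CE

Counting from JDN 2299161 = 15 Oct 1582 gives an offset of 172992 days.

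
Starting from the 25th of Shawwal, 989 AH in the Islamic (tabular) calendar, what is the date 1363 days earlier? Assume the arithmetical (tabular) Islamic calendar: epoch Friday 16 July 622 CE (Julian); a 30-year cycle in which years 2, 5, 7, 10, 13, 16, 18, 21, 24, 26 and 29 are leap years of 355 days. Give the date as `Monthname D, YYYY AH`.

Dhu al-Hijjah 20, 985 AH

JDN of the 25th of Shawwal, 989 AH = 2298844.
2298844 − 1363 = 2297481.
JDN 2297481 in the tabular Islamic calendar is Dhu al-Hijjah 20, 985 AH.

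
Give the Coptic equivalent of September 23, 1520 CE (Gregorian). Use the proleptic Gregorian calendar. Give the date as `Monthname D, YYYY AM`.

Both dates share Julian Day Number 2276494; in the Coptic calendar that is 16 Thout 1237 AM.

Thout 16, 1237 AM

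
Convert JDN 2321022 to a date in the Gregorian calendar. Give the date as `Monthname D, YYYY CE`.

Counting from JDN 2299161 = 15 Oct 1582 gives an offset of 21861 days.

August 22, 1642 CE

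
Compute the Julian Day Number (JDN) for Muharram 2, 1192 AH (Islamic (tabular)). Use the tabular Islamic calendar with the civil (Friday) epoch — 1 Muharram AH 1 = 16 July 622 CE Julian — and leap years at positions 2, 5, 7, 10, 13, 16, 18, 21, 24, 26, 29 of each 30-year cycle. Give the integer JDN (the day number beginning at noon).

Equivalently 31 January 1778 (Gregorian).
JDN 2400001 is 17 November 1858 CE (Gregorian), MJD 0; the target day is −29509 days from there, so JDN = 2370492.

2370492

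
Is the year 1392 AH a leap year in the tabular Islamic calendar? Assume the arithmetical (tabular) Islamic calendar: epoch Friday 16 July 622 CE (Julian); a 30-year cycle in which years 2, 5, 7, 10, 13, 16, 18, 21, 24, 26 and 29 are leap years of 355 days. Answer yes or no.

Year 1392 AH is year 12 of its 30-year cycle; leap positions are 2, 5, 7, 10, 13, 16, 18, 21, 24, 26, 29, so it is a common year (354 days).

no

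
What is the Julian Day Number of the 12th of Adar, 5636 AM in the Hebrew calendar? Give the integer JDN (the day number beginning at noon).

Equivalently 8 March 1876 (Gregorian).
JDN 2451545 is 1 January 2000 CE (Gregorian); the target day is −45223 days from there, so JDN = 2406322.

2406322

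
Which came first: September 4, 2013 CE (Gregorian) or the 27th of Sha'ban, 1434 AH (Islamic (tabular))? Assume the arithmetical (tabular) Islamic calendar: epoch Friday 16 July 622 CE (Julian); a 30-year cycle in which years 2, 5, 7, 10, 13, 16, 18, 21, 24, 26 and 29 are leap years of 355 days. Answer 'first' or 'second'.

Converting both to JDN: 2456540 vs 2456480; the smaller is the second.

second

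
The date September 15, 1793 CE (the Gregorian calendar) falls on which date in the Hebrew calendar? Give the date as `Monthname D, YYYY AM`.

Tishrei 9, 5554 AM

Julian Day Number of the source date = 2376198.
Converting JDN 2376198 to the Hebrew calendar gives 9 Tishrei 5554 AM.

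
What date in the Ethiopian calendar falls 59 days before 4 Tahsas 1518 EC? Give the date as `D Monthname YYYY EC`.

The starting date is JDN 2278398; 2278398 − 59 = 2278339.
JDN 2278339 corresponds to 5 Tikimt 1518 EC.

5 Tikimt 1518 EC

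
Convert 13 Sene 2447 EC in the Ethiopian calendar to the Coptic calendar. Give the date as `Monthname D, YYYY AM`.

Paoni 13, 2171 AM

Julian Day Number of the source date = 2617904.
Converting JDN 2617904 to the Coptic calendar gives 13 Paoni 2171 AM.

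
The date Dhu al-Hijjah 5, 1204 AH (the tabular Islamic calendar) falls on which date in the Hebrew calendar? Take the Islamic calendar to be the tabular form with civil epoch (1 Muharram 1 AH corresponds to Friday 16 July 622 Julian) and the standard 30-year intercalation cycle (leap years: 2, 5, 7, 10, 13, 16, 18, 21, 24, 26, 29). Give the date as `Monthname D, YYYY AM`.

Elul 6, 5550 AM

The source date corresponds to 16 August 1790 in the Gregorian calendar (JDN 2375072).
That day falls on 6 Elul 5550 AM in the Hebrew calendar.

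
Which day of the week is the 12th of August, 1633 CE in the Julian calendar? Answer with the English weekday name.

Monday

In the Gregorian calendar this is 22 August 1633 (JDN 2317735).
2317735 ≡ 0 (mod 7); counting from Monday = 0 gives Monday.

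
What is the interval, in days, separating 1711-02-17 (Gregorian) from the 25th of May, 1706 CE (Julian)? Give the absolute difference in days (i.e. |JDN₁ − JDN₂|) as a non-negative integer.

First date → JDN 2346037; second date → JDN 2344319.
The interval is |2346037 − 2344319| = 1718 days.

1718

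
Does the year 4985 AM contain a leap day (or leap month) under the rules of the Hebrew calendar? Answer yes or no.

no

Hebrew year 4985 is year 7 of its 19-year Metonic cycle; leap years are at positions 3, 6, 8, 11, 14, 17, 19, so it is a common year (12 months).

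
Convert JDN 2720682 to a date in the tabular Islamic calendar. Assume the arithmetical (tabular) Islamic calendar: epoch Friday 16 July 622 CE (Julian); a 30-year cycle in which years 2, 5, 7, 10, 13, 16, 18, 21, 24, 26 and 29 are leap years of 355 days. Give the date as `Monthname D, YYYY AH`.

Rabi' al-Awwal 19, 2180 AH

JDN 2720682 is 15 November 2736 in the Gregorian calendar.
In the tabular Islamic calendar that day is Rabi' al-Awwal 19, 2180 AH.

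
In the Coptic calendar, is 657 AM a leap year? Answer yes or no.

no

657 mod 4 = 1; in the Coptic calendar a year is leap when year mod 4 = 3, so it is a common year.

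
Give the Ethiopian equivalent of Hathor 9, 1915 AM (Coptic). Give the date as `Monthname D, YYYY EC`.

Hidar 9, 2191 EC

Both dates share Julian Day Number 2524186; in the Ethiopian calendar that is 9 Hidar 2191 EC.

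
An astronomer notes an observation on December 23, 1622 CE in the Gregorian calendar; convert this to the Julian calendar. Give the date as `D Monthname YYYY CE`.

For dates in this range the Gregorian date is 10 days ahead of the Julian.
23 December 1622 Gregorian − 10 days → 13 December 1622 Julian.

13 December 1622 CE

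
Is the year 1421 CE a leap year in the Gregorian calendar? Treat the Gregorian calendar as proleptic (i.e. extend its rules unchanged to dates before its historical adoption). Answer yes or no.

no

1421 is not divisible by 4, so it is a common year.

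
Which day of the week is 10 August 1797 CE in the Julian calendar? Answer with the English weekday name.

In the Gregorian calendar this is 21 August 1797 (JDN 2377634).
JDN 2377634 mod 7 = 0, and JDN 0 was a Monday, so this is a Monday.

Monday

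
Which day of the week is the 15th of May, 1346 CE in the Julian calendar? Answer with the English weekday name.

Monday

In the proleptic Gregorian calendar this is 23 May 1346 (JDN 2212819).
JDN 2212819 mod 7 = 0, and JDN 0 was a Monday, so this is a Monday.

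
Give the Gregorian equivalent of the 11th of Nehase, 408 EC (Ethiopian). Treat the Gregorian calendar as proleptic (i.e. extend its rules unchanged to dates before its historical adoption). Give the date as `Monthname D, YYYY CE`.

August 5, 416 CE

Julian Day Number of the source date = 1873218.
Converting JDN 1873218 to the Gregorian calendar gives 5 August 416 CE.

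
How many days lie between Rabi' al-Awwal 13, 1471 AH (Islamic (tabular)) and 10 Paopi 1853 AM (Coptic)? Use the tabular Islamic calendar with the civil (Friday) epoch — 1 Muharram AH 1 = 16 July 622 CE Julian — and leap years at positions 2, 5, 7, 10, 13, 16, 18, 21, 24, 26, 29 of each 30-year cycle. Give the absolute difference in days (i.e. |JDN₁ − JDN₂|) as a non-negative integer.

First date → JDN 2469430; second date → JDN 2501512.
The interval is |2469430 − 2501512| = 32082 days.

32082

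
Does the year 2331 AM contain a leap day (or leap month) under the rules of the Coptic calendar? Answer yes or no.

yes

2331 mod 4 = 3; in the Coptic calendar a year is leap when year mod 4 = 3, so it is a leap year.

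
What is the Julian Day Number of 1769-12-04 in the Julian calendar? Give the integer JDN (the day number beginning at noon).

Equivalently 15 December 1769 (Gregorian).
JDN 2400001 is 17 November 1858 CE (Gregorian), MJD 0; the target day is −32478 days from there, so JDN = 2367523.

2367523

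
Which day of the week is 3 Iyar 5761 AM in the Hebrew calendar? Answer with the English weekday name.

In the Gregorian calendar this is 26 April 2001 (JDN 2452026).
2452026 ≡ 3 (mod 7); counting from Monday = 0 gives Thursday.

Thursday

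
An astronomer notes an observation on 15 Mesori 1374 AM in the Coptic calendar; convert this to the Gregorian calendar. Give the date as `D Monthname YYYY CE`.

Julian Day Number of the source date = 2326862.
Converting JDN 2326862 to the Gregorian calendar gives 18 August 1658 CE.

18 August 1658 CE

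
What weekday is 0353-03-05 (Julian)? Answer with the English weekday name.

Friday

In the proleptic Gregorian calendar this is 6 March 353 (JDN 1850055).
1850055 ≡ 4 (mod 7); counting from Monday = 0 gives Friday.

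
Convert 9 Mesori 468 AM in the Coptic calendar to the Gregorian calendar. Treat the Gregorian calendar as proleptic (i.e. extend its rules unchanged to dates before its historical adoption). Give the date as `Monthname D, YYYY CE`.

Julian Day Number of the source date = 1995940.
Converting JDN 1995940 to the Gregorian calendar gives 6 August 752 CE.

August 6, 752 CE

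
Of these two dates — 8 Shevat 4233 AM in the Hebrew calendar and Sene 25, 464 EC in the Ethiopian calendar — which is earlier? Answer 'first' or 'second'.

The two dates have Julian Day Numbers 1893843 and 1893626 respectively.
Since 1893626 < 1893843, the second date comes first.

second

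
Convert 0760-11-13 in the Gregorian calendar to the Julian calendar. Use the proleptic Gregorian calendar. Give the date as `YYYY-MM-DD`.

At this point the Julian calendar is 4 days behind the Gregorian.
13 November 760 Gregorian − 4 days → 9 November 760 Julian.

0760-11-09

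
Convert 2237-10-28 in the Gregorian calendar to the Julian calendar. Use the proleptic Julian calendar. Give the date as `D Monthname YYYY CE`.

13 October 2237 CE

The Julian–Gregorian offset here is 15 days (Julian trailing).
28 October 2237 Gregorian − 15 days → 13 October 2237 Julian.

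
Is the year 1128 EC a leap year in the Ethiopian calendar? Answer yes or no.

1128 mod 4 = 0; in the Ethiopian calendar a year is leap when year mod 4 = 3, so it is a common year.

no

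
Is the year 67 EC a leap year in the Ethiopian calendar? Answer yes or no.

yes

67 mod 4 = 3; in the Ethiopian calendar a year is leap when year mod 4 = 3, so it is a leap year.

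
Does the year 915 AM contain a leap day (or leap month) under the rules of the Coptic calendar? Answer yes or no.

yes

915 mod 4 = 3; in the Coptic calendar a year is leap when year mod 4 = 3, so it is a leap year.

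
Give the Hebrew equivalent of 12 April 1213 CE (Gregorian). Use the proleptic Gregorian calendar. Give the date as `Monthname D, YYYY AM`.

Both dates share Julian Day Number 2164201; in the Hebrew calendar that is 13 Nisan 4973 AM.

Nisan 13, 4973 AM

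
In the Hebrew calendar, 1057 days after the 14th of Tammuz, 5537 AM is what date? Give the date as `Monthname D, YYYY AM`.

Sivan 7, 5540 AM

The starting date is JDN 2370296; 2370296 + 1057 = 2371353.
JDN 2371353 corresponds to Sivan 7, 5540 AM.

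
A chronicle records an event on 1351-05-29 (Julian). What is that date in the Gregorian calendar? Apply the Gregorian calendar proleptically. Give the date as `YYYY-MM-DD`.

The Julian–Gregorian offset here is 8 days (Julian trailing).
29 May 1351 Julian + 8 days → 6 June 1351 Gregorian.

1351-06-06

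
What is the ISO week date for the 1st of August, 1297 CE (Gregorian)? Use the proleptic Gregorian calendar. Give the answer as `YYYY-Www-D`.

The weekday is Thursday (ISO weekday 4).
That Thursday belongs to ISO week 31 of ISO year 1297.

1297-W31-4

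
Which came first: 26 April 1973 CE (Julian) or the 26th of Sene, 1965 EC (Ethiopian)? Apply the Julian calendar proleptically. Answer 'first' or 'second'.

first

The two dates have Julian Day Numbers 2441812 and 2441867 respectively.
Since 2441812 < 2441867, the first date comes first.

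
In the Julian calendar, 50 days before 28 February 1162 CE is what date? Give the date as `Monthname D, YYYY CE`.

January 9, 1162 CE

JDN of 28 February 1162 CE = 2145537.
2145537 − 50 = 2145487.
JDN 2145487 in the Julian calendar is January 9, 1162 CE.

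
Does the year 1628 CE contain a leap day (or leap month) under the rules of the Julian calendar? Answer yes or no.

yes

1628 mod 4 = 0, so it is a leap year in the Julian calendar.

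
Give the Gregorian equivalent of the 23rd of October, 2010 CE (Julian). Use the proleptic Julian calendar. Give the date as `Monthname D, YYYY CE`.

For dates in this range the Gregorian date is 13 days ahead of the Julian.
23 October 2010 Julian + 13 days → 5 November 2010 Gregorian.

November 5, 2010 CE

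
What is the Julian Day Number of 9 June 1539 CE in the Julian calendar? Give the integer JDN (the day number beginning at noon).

In the proleptic Gregorian calendar the same day is 19 June 1539.
JDN 2451545 is 1 January 2000 CE (Gregorian); the target day is −168208 days from there, so JDN = 2283337.

2283337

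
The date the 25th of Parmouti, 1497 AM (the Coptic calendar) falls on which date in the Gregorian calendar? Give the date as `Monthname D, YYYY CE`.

Julian Day Number of the source date = 2371678.
Converting JDN 2371678 to the Gregorian calendar gives 1 May 1781 CE.

May 1, 1781 CE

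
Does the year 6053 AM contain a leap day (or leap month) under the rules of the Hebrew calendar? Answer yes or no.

Hebrew year 6053 is year 11 of its 19-year Metonic cycle; leap years are at positions 3, 6, 8, 11, 14, 17, 19, so it is a leap year (13 months).

yes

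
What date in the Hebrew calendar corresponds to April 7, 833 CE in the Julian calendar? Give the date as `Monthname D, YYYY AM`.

Both dates share Julian Day Number 2025408; in the Hebrew calendar that is 14 Nisan 4593 AM.

Nisan 14, 4593 AM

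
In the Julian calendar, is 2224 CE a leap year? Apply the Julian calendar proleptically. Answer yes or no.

2224 mod 4 = 0, so it is a leap year in the Julian calendar.

yes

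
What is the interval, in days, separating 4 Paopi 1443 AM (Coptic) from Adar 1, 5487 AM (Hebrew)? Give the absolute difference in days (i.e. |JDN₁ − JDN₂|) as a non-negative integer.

133

First date → JDN 2351753; second date → JDN 2351886.
The interval is |2351753 − 2351886| = 133 days.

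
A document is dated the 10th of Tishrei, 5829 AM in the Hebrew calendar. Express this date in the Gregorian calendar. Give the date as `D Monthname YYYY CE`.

Both dates share Julian Day Number 2476661; in the Gregorian calendar that is 6 October 2068 CE.

6 October 2068 CE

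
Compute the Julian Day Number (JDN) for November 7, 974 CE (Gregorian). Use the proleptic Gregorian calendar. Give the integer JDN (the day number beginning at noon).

JDN 2400001 is 17 November 1858 CE (Gregorian), MJD 0; the target day is −322884 days from there, so JDN = 2077117.

2077117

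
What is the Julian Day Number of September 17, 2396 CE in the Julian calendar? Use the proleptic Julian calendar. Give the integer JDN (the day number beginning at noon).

Equivalently 3 October 2396 (Gregorian).
JDN 2451545 is 1 January 2000 CE (Gregorian); the target day is +144912 days from there, so JDN = 2596457.

2596457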